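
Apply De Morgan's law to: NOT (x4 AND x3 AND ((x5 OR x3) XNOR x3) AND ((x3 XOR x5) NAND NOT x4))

NOT x4 OR NOT x3 OR NOT ((x5 OR x3) XNOR x3) OR NOT ((x3 XOR x5) NAND NOT x4)
De Morgan's: NOT(AND of terms) = OR of negations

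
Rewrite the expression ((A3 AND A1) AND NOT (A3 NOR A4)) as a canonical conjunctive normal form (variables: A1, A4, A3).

(A1 OR A4 OR A3) AND (A1 OR A4 OR NOT A3) AND (A1 OR NOT A4 OR A3) AND (A1 OR NOT A4 OR NOT A3) AND (NOT A1 OR A4 OR A3) AND (NOT A1 OR NOT A4 OR A3)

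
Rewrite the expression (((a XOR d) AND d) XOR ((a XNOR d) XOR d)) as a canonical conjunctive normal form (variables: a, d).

(a OR NOT d) AND (NOT a OR d) AND (NOT a OR NOT d)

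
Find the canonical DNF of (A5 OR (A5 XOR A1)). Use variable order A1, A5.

(NOT A1 AND A5) OR (A1 AND NOT A5) OR (A1 AND A5)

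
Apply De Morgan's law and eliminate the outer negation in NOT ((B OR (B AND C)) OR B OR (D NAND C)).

NOT (B OR (B AND C)) AND NOT B AND NOT (D NAND C)
De Morgan's: NOT(OR of terms) = AND of negations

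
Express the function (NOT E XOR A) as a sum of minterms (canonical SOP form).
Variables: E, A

Σm(0, 3) = (NOT E AND NOT A) OR (E AND A)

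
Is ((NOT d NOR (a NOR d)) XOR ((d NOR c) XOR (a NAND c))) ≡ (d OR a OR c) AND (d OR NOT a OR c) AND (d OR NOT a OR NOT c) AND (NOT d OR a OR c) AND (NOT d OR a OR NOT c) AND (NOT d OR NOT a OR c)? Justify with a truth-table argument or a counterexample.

Yes, they are equivalent — the two output columns agree on all 8 assignments:
d | a | c | Expression 1 | Expression 2
---------------------------------------
0 | 0 | 0 | 0 | 0
0 | 0 | 1 | 1 | 1
0 | 1 | 0 | 0 | 0
0 | 1 | 1 | 0 | 0
1 | 0 | 0 | 0 | 0
1 | 0 | 1 | 0 | 0
1 | 1 | 0 | 0 | 0
1 | 1 | 1 | 1 | 1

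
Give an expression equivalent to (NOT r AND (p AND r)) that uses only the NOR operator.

(((r NOR r) NOR (r NOR r)) NOR (((p NOR p) NOR (r NOR r)) NOR ((p NOR p) NOR (r NOR r))))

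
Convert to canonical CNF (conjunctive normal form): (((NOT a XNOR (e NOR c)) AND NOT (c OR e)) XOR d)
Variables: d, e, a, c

(d OR e OR a OR NOT c) AND (d OR e OR NOT a OR c) AND (d OR e OR NOT a OR NOT c) AND (d OR NOT e OR a OR c) AND (d OR NOT e OR a OR NOT c) AND (d OR NOT e OR NOT a OR c) AND (d OR NOT e OR NOT a OR NOT c) AND (NOT d OR e OR a OR c)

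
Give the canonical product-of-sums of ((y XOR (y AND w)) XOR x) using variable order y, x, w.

ΠM(0, 1, 5, 6) = (y OR x OR w) AND (y OR x OR NOT w) AND (NOT y OR x OR NOT w) AND (NOT y OR NOT x OR w)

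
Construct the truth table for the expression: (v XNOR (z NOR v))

z | v | Output
--------------
0 | 0 | 0
0 | 1 | 0
1 | 0 | 1
1 | 1 | 0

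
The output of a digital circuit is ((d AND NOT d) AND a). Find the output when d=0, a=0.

Substituting: ((0 AND NOT 0) AND 0)
= 0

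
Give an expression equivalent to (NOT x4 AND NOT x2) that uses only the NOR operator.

(((x4 NOR x4) NOR (x4 NOR x4)) NOR ((x2 NOR x2) NOR (x2 NOR x2)))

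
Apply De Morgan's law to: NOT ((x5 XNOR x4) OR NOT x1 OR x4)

NOT (x5 XNOR x4) AND x1 AND NOT x4
De Morgan's: NOT(OR of terms) = AND of negations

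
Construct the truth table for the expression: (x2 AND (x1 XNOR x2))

x1 | x2 | Output
----------------
0 | 0 | 0
0 | 1 | 0
1 | 0 | 0
1 | 1 | 1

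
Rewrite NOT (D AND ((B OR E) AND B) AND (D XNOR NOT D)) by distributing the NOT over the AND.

NOT D OR NOT ((B OR E) AND B) OR NOT (D XNOR NOT D)
De Morgan's: NOT(AND of terms) = OR of negations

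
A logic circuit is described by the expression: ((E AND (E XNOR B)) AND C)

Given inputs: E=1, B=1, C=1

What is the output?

Substituting: ((1 AND (1 XNOR 1)) AND 1)
= 1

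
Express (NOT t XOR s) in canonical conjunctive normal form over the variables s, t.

(s OR NOT t) AND (NOT s OR t)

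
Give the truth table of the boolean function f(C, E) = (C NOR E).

C | E | Output
--------------
0 | 0 | 1
0 | 1 | 0
1 | 0 | 0
1 | 1 | 0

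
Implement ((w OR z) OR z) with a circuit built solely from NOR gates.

((((w NOR z) NOR (w NOR z)) NOR z) NOR (((w NOR z) NOR (w NOR z)) NOR z))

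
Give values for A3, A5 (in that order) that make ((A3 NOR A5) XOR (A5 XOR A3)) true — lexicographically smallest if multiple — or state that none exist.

A3=0, A5=0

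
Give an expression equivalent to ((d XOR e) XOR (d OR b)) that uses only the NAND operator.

((((d NAND (d NAND e)) NAND (e NAND (d NAND e))) NAND (((d NAND (d NAND e)) NAND (e NAND (d NAND e))) NAND ((d NAND d) NAND (b NAND b)))) NAND (((d NAND d) NAND (b NAND b)) NAND (((d NAND (d NAND e)) NAND (e NAND (d NAND e))) NAND ((d NAND d) NAND (b NAND b)))))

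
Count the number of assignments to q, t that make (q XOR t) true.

Satisfying assignments: (0,1), (1,0)
Count: 2 out of 4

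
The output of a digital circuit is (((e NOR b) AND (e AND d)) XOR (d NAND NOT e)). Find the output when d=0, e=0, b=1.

Substituting: (((0 NOR 1) AND (0 AND 0)) XOR (0 NAND NOT 0))
= 1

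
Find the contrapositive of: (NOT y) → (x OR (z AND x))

Contrapositive: NOT (x OR (z AND x)) → y
Note: A statement and its contrapositive are logically equivalent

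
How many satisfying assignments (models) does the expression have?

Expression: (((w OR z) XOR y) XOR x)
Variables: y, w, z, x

Satisfying assignments: (0,0,0,1), (0,0,1,0), (0,1,0,0), (0,1,1,0), (1,0,0,0), (1,0,1,1), (1,1,0,1), (1,1,1,1)
Count: 8 out of 16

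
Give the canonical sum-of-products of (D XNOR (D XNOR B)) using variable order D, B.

Σm(1, 3) = (NOT D AND B) OR (D AND B)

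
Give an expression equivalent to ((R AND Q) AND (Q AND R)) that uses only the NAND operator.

((((R NAND Q) NAND (R NAND Q)) NAND ((Q NAND R) NAND (Q NAND R))) NAND (((R NAND Q) NAND (R NAND Q)) NAND ((Q NAND R) NAND (Q NAND R))))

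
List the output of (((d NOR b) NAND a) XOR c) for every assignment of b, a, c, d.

b | a | c | d | Output
----------------------
0 | 0 | 0 | 0 | 1
0 | 0 | 0 | 1 | 1
0 | 0 | 1 | 0 | 0
0 | 0 | 1 | 1 | 0
0 | 1 | 0 | 0 | 0
0 | 1 | 0 | 1 | 1
0 | 1 | 1 | 0 | 1
0 | 1 | 1 | 1 | 0
1 | 0 | 0 | 0 | 1
1 | 0 | 0 | 1 | 1
1 | 0 | 1 | 0 | 0
1 | 0 | 1 | 1 | 0
1 | 1 | 0 | 0 | 1
1 | 1 | 0 | 1 | 1
1 | 1 | 1 | 0 | 0
1 | 1 | 1 | 1 | 0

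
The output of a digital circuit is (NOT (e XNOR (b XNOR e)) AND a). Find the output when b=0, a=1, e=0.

Substituting: (NOT (0 XNOR (0 XNOR 0)) AND 1)
= 1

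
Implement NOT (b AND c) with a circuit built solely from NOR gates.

(((b NOR b) NOR (c NOR c)) NOR ((b NOR b) NOR (c NOR c)))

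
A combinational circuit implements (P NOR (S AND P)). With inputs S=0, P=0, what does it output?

Substituting: (0 NOR (0 AND 0))
= 1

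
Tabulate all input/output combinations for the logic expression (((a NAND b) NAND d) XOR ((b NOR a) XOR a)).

d | a | b | Output
------------------
0 | 0 | 0 | 0
0 | 0 | 1 | 1
0 | 1 | 0 | 0
0 | 1 | 1 | 0
1 | 0 | 0 | 1
1 | 0 | 1 | 0
1 | 1 | 0 | 1
1 | 1 | 1 | 0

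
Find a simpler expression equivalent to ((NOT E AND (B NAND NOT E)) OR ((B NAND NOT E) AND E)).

By distribution ((E AND v) OR (E AND NOT v) = E):
= (B NAND NOT E)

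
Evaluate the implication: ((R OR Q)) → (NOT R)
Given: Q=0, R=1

Antecedent ((R OR Q)) = 1; consequent (NOT R) = 0.
1 → 0 = 0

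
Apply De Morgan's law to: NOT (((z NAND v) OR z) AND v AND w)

NOT ((z NAND v) OR z) OR NOT v OR NOT w
De Morgan's: NOT(AND of terms) = OR of negations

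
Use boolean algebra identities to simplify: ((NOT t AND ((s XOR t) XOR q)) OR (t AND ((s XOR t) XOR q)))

By distribution ((E AND v) OR (E AND NOT v) = E):
= ((s XOR t) XOR q)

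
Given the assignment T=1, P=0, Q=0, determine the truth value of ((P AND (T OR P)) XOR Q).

Substituting: ((0 AND (1 OR 0)) XOR 0)
= 0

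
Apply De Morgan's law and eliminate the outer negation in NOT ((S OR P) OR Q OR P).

NOT (S OR P) AND NOT Q AND NOT P
De Morgan's: NOT(OR of terms) = AND of negations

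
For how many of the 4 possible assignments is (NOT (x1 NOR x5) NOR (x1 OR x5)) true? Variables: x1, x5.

Satisfying assignments: (0,0)
Count: 1 out of 4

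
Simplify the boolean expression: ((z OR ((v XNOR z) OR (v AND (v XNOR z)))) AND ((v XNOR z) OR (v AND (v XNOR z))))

By absorption (E AND (E OR v) = E) then absorption (E OR (E AND v) = E):
= (v XNOR z)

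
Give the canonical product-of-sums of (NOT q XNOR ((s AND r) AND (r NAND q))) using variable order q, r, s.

ΠM(0, 1, 2) = (q OR r OR s) AND (q OR r OR NOT s) AND (q OR NOT r OR s)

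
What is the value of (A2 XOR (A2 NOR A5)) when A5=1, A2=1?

Substituting: (1 XOR (1 NOR 1))
= 1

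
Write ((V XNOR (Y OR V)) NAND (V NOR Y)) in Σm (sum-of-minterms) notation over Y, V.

Σm(1, 2, 3) = (NOT Y AND V) OR (Y AND NOT V) OR (Y AND V)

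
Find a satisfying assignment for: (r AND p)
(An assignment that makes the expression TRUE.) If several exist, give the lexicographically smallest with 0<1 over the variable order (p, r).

p=1, r=1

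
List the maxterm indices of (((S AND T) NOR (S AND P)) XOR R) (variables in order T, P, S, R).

ΠM(1, 3, 5, 6, 9, 10, 13, 14) = (T OR P OR S OR NOT R) AND (T OR P OR NOT S OR NOT R) AND (T OR NOT P OR S OR NOT R) AND (T OR NOT P OR NOT S OR R) AND (NOT T OR P OR S OR NOT R) AND (NOT T OR P OR NOT S OR R) AND (NOT T OR NOT P OR S OR NOT R) AND (NOT T OR NOT P OR NOT S OR R)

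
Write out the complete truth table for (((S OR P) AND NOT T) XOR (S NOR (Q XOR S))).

Q | P | S | T | Output
----------------------
0 | 0 | 0 | 0 | 1
0 | 0 | 0 | 1 | 1
0 | 0 | 1 | 0 | 1
0 | 0 | 1 | 1 | 0
0 | 1 | 0 | 0 | 0
0 | 1 | 0 | 1 | 1
0 | 1 | 1 | 0 | 1
0 | 1 | 1 | 1 | 0
1 | 0 | 0 | 0 | 0
1 | 0 | 0 | 1 | 0
1 | 0 | 1 | 0 | 1
1 | 0 | 1 | 1 | 0
1 | 1 | 0 | 0 | 1
1 | 1 | 0 | 1 | 0
1 | 1 | 1 | 0 | 1
1 | 1 | 1 | 1 | 0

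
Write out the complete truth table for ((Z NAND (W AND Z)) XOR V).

W | V | Z | Output
------------------
0 | 0 | 0 | 1
0 | 0 | 1 | 1
0 | 1 | 0 | 0
0 | 1 | 1 | 0
1 | 0 | 0 | 1
1 | 0 | 1 | 0
1 | 1 | 0 | 0
1 | 1 | 1 | 1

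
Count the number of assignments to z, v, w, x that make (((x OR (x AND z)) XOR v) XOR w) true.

Satisfying assignments: (0,0,0,1), (0,0,1,0), (0,1,0,0), (0,1,1,1), (1,0,0,1), (1,0,1,0), (1,1,0,0), (1,1,1,1)
Count: 8 out of 16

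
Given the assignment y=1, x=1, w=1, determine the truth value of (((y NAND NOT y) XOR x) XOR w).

Substituting: (((1 NAND NOT 1) XOR 1) XOR 1)
= 1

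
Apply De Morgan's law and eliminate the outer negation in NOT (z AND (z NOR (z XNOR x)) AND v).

NOT z OR NOT (z NOR (z XNOR x)) OR NOT v
De Morgan's: NOT(AND of terms) = OR of negations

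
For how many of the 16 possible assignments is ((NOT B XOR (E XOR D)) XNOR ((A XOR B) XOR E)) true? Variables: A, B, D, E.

Satisfying assignments: (0,0,1,0), (0,0,1,1), (0,1,1,0), (0,1,1,1), (1,0,0,0), (1,0,0,1), (1,1,0,0), (1,1,0,1)
Count: 8 out of 16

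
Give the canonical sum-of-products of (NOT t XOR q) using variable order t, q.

Σm(0, 3) = (NOT t AND NOT q) OR (t AND q)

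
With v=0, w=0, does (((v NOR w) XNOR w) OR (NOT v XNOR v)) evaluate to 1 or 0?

Substituting: (((0 NOR 0) XNOR 0) OR (NOT 0 XNOR 0))
= 0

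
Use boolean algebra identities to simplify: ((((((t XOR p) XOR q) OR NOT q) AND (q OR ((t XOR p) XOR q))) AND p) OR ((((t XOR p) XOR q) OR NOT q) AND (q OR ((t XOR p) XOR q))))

By absorption (E OR (E AND v) = E) then distribution ((E OR v) AND (E OR NOT v) = E):
= ((t XOR p) XOR q)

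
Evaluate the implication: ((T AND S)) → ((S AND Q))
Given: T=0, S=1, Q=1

Antecedent ((T AND S)) = 0; consequent ((S AND Q)) = 1.
0 → 1 = 1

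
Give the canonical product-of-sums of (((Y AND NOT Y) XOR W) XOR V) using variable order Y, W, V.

ΠM(0, 3, 4, 7) = (Y OR W OR V) AND (Y OR NOT W OR NOT V) AND (NOT Y OR W OR V) AND (NOT Y OR NOT W OR NOT V)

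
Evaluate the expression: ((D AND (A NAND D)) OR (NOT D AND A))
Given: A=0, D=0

Substituting: ((0 AND (0 NAND 0)) OR (NOT 0 AND 0))
= 0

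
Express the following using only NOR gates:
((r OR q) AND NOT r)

((((r NOR q) NOR (r NOR q)) NOR ((r NOR q) NOR (r NOR q))) NOR ((r NOR r) NOR (r NOR r)))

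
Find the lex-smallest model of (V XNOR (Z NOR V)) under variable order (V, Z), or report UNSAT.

V=0, Z=1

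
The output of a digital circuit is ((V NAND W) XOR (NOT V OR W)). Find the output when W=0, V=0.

Substituting: ((0 NAND 0) XOR (NOT 0 OR 0))
= 0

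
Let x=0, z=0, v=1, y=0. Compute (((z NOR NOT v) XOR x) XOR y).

Substituting: (((0 NOR NOT 1) XOR 0) XOR 0)
= 1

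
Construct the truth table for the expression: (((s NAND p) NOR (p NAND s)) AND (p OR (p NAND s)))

p | s | Output
--------------
0 | 0 | 0
0 | 1 | 0
1 | 0 | 0
1 | 1 | 1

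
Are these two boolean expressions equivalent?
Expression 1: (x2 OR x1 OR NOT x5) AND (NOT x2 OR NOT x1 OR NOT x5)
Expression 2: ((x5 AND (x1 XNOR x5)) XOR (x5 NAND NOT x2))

Yes, they are equivalent — the two output columns agree on all 8 assignments:
x2 | x1 | x5 | Expression 1 | Expression 2
------------------------------------------
0 | 0 | 0 | 1 | 1
0 | 0 | 1 | 0 | 0
0 | 1 | 0 | 1 | 1
0 | 1 | 1 | 1 | 1
1 | 0 | 0 | 1 | 1
1 | 0 | 1 | 1 | 1
1 | 1 | 0 | 1 | 1
1 | 1 | 1 | 0 | 0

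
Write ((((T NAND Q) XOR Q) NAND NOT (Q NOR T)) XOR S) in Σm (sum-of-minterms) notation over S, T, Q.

Σm(0, 1, 6, 7) = (NOT S AND NOT T AND NOT Q) OR (NOT S AND NOT T AND Q) OR (S AND T AND NOT Q) OR (S AND T AND Q)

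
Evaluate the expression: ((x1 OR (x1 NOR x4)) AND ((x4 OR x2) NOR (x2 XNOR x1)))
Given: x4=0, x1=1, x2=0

Substituting: ((1 OR (1 NOR 0)) AND ((0 OR 0) NOR (0 XNOR 1)))
= 1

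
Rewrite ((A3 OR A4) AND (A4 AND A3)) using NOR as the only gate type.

((((A3 NOR A4) NOR (A3 NOR A4)) NOR ((A3 NOR A4) NOR (A3 NOR A4))) NOR (((A4 NOR A4) NOR (A3 NOR A3)) NOR ((A4 NOR A4) NOR (A3 NOR A3))))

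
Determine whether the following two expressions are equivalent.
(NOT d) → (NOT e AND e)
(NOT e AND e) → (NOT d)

No, Converse is not equivalent to original (counterexample: d=0, b=0, e=0)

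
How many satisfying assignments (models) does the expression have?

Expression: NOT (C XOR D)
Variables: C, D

Satisfying assignments: (0,0), (1,1)
Count: 2 out of 4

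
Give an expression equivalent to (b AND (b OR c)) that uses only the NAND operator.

((b NAND ((b NAND b) NAND (c NAND c))) NAND (b NAND ((b NAND b) NAND (c NAND c))))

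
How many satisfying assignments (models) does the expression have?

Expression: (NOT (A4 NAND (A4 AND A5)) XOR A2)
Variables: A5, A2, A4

Satisfying assignments: (0,1,0), (0,1,1), (1,0,1), (1,1,0)
Count: 4 out of 8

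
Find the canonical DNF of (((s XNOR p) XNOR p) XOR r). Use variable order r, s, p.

(NOT r AND s AND NOT p) OR (NOT r AND s AND p) OR (r AND NOT s AND NOT p) OR (r AND NOT s AND p)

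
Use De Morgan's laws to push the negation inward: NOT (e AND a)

NOT e OR NOT a
De Morgan's: NOT(AND of terms) = OR of negations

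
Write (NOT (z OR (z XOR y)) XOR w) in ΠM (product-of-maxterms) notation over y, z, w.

ΠM(1, 2, 4, 6) = (y OR z OR NOT w) AND (y OR NOT z OR w) AND (NOT y OR z OR w) AND (NOT y OR NOT z OR w)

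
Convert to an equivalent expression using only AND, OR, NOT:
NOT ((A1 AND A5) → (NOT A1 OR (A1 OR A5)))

(A1 AND A5) AND NOT (NOT A1 OR (A1 OR A5))
(Negated implication: NOT(A → B) = A AND NOT B)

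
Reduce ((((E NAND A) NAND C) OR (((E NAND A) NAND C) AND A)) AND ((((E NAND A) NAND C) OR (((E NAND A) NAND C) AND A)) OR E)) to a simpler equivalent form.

By absorption (E AND (E OR v) = E) then absorption (E OR (E AND v) = E):
= ((E NAND A) NAND C)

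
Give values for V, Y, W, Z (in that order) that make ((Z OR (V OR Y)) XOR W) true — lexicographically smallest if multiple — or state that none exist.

V=0, Y=0, W=0, Z=1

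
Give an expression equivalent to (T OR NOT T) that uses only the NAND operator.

((T NAND T) NAND ((T NAND T) NAND (T NAND T)))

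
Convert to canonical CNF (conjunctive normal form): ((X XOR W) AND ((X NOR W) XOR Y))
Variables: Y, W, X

(Y OR W OR X) AND (Y OR W OR NOT X) AND (Y OR NOT W OR X) AND (Y OR NOT W OR NOT X) AND (NOT Y OR W OR X) AND (NOT Y OR NOT W OR NOT X)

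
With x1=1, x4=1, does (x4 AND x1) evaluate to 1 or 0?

Substituting: (1 AND 1)
= 1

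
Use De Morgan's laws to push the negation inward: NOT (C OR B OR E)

NOT C AND NOT B AND NOT E
De Morgan's: NOT(OR of terms) = AND of negations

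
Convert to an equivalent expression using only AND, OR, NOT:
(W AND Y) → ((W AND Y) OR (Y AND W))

NOT (W AND Y) OR ((W AND Y) OR (Y AND W))
(Implication elimination: A → B = NOT A OR B)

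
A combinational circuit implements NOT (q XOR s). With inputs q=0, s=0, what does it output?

Substituting: NOT (0 XOR 0)
= 1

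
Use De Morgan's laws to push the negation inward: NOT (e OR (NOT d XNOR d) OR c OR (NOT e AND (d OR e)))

NOT e AND NOT (NOT d XNOR d) AND NOT c AND NOT (NOT e AND (d OR e))
De Morgan's: NOT(OR of terms) = AND of negations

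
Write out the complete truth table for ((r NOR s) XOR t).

r | s | t | Output
------------------
0 | 0 | 0 | 1
0 | 0 | 1 | 0
0 | 1 | 0 | 0
0 | 1 | 1 | 1
1 | 0 | 0 | 0
1 | 0 | 1 | 1
1 | 1 | 0 | 0
1 | 1 | 1 | 1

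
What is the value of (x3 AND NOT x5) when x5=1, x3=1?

Substituting: (1 AND NOT 1)
= 0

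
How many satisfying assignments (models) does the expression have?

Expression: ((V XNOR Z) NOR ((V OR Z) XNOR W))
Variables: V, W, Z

Satisfying assignments: (0,0,1), (1,0,0)
Count: 2 out of 8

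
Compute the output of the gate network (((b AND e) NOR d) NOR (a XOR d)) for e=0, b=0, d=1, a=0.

Substituting: (((0 AND 0) NOR 1) NOR (0 XOR 1))
= 0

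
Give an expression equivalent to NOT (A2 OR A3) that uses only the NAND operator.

(((A2 NAND A2) NAND (A3 NAND A3)) NAND ((A2 NAND A2) NAND (A3 NAND A3)))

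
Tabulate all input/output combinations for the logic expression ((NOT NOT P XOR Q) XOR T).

Q | T | P | Output
------------------
0 | 0 | 0 | 0
0 | 0 | 1 | 1
0 | 1 | 0 | 1
0 | 1 | 1 | 0
1 | 0 | 0 | 1
1 | 0 | 1 | 0
1 | 1 | 0 | 0
1 | 1 | 1 | 1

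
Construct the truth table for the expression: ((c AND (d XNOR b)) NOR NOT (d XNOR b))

d | b | c | Output
------------------
0 | 0 | 0 | 1
0 | 0 | 1 | 0
0 | 1 | 0 | 0
0 | 1 | 1 | 0
1 | 0 | 0 | 0
1 | 0 | 1 | 0
1 | 1 | 0 | 1
1 | 1 | 1 | 0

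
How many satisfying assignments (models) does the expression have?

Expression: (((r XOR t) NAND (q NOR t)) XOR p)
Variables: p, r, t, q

Satisfying assignments: (0,0,0,0), (0,0,0,1), (0,0,1,0), (0,0,1,1), (0,1,0,1), (0,1,1,0), (0,1,1,1), (1,1,0,0)
Count: 8 out of 16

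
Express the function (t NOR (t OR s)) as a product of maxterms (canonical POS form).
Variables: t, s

ΠM(1, 2, 3) = (t OR NOT s) AND (NOT t OR s) AND (NOT t OR NOT s)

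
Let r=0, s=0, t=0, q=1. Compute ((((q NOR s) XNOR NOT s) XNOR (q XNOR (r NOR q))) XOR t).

Substituting: ((((1 NOR 0) XNOR NOT 0) XNOR (1 XNOR (0 NOR 1))) XOR 0)
= 1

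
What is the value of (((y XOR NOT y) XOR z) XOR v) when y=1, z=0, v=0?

Substituting: (((1 XOR NOT 1) XOR 0) XOR 0)
= 1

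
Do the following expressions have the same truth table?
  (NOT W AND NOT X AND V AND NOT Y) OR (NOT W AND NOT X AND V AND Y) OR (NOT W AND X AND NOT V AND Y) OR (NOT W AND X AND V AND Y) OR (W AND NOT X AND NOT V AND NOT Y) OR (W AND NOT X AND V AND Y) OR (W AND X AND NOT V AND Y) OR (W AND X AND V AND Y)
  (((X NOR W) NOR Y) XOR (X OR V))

Yes, they are equivalent — the two output columns agree on all 16 assignments:
W | X | V | Y | Expression 1 | Expression 2
-------------------------------------------
0 | 0 | 0 | 0 | 0 | 0
0 | 0 | 0 | 1 | 0 | 0
0 | 0 | 1 | 0 | 1 | 1
0 | 0 | 1 | 1 | 1 | 1
0 | 1 | 0 | 0 | 0 | 0
0 | 1 | 0 | 1 | 1 | 1
0 | 1 | 1 | 0 | 0 | 0
0 | 1 | 1 | 1 | 1 | 1
1 | 0 | 0 | 0 | 1 | 1
1 | 0 | 0 | 1 | 0 | 0
1 | 0 | 1 | 0 | 0 | 0
1 | 0 | 1 | 1 | 1 | 1
1 | 1 | 0 | 0 | 0 | 0
1 | 1 | 0 | 1 | 1 | 1
1 | 1 | 1 | 0 | 0 | 0
1 | 1 | 1 | 1 | 1 | 1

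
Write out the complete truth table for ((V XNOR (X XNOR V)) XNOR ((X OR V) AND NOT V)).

X | V | Output
--------------
0 | 0 | 1
0 | 1 | 1
1 | 0 | 1
1 | 1 | 0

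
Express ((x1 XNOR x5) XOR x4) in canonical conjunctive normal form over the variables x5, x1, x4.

(x5 OR x1 OR NOT x4) AND (x5 OR NOT x1 OR x4) AND (NOT x5 OR x1 OR x4) AND (NOT x5 OR NOT x1 OR NOT x4)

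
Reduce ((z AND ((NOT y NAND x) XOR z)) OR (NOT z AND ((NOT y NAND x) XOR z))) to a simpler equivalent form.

By distribution ((E AND v) OR (E AND NOT v) = E):
= ((NOT y NAND x) XOR z)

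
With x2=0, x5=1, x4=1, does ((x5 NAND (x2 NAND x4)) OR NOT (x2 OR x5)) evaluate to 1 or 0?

Substituting: ((1 NAND (0 NAND 1)) OR NOT (0 OR 1))
= 0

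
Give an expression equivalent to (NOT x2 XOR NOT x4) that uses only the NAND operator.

(((x2 NAND x2) NAND ((x2 NAND x2) NAND (x4 NAND x4))) NAND ((x4 NAND x4) NAND ((x2 NAND x2) NAND (x4 NAND x4))))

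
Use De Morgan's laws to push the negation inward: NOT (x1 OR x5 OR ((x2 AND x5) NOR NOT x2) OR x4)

NOT x1 AND NOT x5 AND NOT ((x2 AND x5) NOR NOT x2) AND NOT x4
De Morgan's: NOT(OR of terms) = AND of negations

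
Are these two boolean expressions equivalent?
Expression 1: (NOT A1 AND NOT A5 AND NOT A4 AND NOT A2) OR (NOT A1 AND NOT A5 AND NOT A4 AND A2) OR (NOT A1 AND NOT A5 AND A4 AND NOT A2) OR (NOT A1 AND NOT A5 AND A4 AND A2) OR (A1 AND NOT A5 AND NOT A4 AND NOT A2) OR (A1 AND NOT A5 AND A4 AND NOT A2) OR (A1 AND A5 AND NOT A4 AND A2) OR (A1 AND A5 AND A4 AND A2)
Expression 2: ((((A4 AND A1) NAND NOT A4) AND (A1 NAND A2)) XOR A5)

Yes, they are equivalent — the two output columns agree on all 16 assignments:
A1 | A5 | A4 | A2 | Expression 1 | Expression 2
-----------------------------------------------
0 | 0 | 0 | 0 | 1 | 1
0 | 0 | 0 | 1 | 1 | 1
0 | 0 | 1 | 0 | 1 | 1
0 | 0 | 1 | 1 | 1 | 1
0 | 1 | 0 | 0 | 0 | 0
0 | 1 | 0 | 1 | 0 | 0
0 | 1 | 1 | 0 | 0 | 0
0 | 1 | 1 | 1 | 0 | 0
1 | 0 | 0 | 0 | 1 | 1
1 | 0 | 0 | 1 | 0 | 0
1 | 0 | 1 | 0 | 1 | 1
1 | 0 | 1 | 1 | 0 | 0
1 | 1 | 0 | 0 | 0 | 0
1 | 1 | 0 | 1 | 1 | 1
1 | 1 | 1 | 0 | 0 | 0
1 | 1 | 1 | 1 | 1 | 1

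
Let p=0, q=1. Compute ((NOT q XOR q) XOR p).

Substituting: ((NOT 1 XOR 1) XOR 0)
= 1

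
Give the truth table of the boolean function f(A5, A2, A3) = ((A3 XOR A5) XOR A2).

A5 | A2 | A3 | Output
---------------------
0 | 0 | 0 | 0
0 | 0 | 1 | 1
0 | 1 | 0 | 1
0 | 1 | 1 | 0
1 | 0 | 0 | 1
1 | 0 | 1 | 0
1 | 1 | 0 | 0
1 | 1 | 1 | 1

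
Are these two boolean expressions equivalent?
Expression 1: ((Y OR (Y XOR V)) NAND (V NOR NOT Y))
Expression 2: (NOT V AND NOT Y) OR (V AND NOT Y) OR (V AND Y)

Yes, they are equivalent — the two output columns agree on all 4 assignments:
V | Y | Expression 1 | Expression 2
-----------------------------------
0 | 0 | 1 | 1
0 | 1 | 0 | 0
1 | 0 | 1 | 1
1 | 1 | 1 | 1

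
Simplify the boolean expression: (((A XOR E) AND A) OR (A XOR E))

By absorption (E OR (E AND v) = E):
= (A XOR E)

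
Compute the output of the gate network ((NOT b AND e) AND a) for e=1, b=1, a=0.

Substituting: ((NOT 1 AND 1) AND 0)
= 0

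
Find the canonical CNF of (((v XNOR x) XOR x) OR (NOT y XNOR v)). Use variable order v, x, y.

(NOT v OR x OR NOT y) AND (NOT v OR NOT x OR NOT y)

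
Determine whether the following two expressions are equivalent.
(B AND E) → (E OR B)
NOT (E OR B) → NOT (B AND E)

Yes, Contrapositive is always equivalent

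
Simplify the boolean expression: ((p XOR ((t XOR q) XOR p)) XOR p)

By XOR self-cancellation ((E XOR v) XOR v = E):
= ((t XOR q) XOR p)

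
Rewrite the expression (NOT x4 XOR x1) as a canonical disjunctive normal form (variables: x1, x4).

(NOT x1 AND NOT x4) OR (x1 AND x4)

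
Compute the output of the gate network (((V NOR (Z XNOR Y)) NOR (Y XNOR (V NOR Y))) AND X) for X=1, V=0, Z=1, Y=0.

Substituting: (((0 NOR (1 XNOR 0)) NOR (0 XNOR (0 NOR 0))) AND 1)
= 0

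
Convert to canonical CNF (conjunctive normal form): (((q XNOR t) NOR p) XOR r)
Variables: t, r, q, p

(t OR r OR q OR p) AND (t OR r OR q OR NOT p) AND (t OR r OR NOT q OR NOT p) AND (t OR NOT r OR NOT q OR p) AND (NOT t OR r OR q OR NOT p) AND (NOT t OR r OR NOT q OR p) AND (NOT t OR r OR NOT q OR NOT p) AND (NOT t OR NOT r OR q OR p)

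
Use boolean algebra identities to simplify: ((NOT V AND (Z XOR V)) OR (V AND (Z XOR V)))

By distribution ((E AND v) OR (E AND NOT v) = E):
= (Z XOR V)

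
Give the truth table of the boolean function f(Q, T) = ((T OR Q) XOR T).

Q | T | Output
--------------
0 | 0 | 0
0 | 1 | 0
1 | 0 | 1
1 | 1 | 0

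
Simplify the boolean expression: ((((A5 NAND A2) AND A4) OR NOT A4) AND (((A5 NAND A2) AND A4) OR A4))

By distribution ((E OR v) AND (E OR NOT v) = E):
= ((A5 NAND A2) AND A4)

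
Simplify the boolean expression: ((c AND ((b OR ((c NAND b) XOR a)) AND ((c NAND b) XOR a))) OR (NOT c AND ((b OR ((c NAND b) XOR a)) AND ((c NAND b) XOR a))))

By distribution ((E AND v) OR (E AND NOT v) = E) then absorption (E AND (E OR v) = E):
= ((c NAND b) XOR a)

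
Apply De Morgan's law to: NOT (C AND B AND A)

NOT C OR NOT B OR NOT A
De Morgan's: NOT(AND of terms) = OR of negations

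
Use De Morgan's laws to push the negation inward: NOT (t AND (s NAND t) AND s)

NOT t OR NOT (s NAND t) OR NOT s
De Morgan's: NOT(AND of terms) = OR of negations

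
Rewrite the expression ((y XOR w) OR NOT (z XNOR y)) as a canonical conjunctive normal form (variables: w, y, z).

(w OR y OR z) AND (NOT w OR NOT y OR NOT z)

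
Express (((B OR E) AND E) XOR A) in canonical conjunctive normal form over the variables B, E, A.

(B OR E OR A) AND (B OR NOT E OR NOT A) AND (NOT B OR E OR A) AND (NOT B OR NOT E OR NOT A)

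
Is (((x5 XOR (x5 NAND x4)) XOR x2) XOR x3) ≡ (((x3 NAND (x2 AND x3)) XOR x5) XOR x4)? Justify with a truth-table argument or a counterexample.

No. Counterexample: with x5=0, x2=0, x4=0, x3=1, Expression 1 = 0 but Expression 2 = 1.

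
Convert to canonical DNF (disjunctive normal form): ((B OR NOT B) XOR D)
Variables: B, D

(NOT B AND NOT D) OR (B AND NOT D)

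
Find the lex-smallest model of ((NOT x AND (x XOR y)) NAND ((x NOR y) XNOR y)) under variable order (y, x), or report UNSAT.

y=0, x=0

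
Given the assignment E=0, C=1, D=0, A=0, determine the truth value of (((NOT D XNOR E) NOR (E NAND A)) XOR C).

Substituting: (((NOT 0 XNOR 0) NOR (0 NAND 0)) XOR 1)
= 1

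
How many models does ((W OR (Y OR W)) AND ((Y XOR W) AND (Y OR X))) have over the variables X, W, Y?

Satisfying assignments: (0,0,1), (1,0,1), (1,1,0)
Count: 3 out of 8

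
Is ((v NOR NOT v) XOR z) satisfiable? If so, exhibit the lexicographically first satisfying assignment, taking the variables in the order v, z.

v=0, z=1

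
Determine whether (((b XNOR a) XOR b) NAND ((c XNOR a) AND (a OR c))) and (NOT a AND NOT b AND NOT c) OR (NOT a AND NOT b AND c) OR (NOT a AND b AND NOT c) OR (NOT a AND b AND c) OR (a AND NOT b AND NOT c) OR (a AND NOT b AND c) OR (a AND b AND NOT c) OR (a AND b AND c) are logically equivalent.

Yes, they are equivalent — the two output columns agree on all 8 assignments:
a | b | c | Expression 1 | Expression 2
---------------------------------------
0 | 0 | 0 | 1 | 1
0 | 0 | 1 | 1 | 1
0 | 1 | 0 | 1 | 1
0 | 1 | 1 | 1 | 1
1 | 0 | 0 | 1 | 1
1 | 0 | 1 | 1 | 1
1 | 1 | 0 | 1 | 1
1 | 1 | 1 | 1 | 1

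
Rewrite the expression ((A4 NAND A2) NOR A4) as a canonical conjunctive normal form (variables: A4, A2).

(A4 OR A2) AND (A4 OR NOT A2) AND (NOT A4 OR A2) AND (NOT A4 OR NOT A2)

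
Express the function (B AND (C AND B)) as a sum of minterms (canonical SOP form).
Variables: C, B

Σm(3) = (C AND B)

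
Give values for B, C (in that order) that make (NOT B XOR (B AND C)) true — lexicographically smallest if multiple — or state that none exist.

B=0, C=0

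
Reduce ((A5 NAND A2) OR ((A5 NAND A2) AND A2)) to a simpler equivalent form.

By absorption (E OR (E AND v) = E):
= (A5 NAND A2)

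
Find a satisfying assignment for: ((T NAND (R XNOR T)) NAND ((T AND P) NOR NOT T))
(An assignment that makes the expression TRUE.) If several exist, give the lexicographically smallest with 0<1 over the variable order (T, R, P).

T=0, R=0, P=0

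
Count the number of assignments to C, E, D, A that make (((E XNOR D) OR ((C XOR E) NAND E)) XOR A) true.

Satisfying assignments: (0,0,0,0), (0,0,1,0), (0,1,0,1), (0,1,1,0), (1,0,0,0), (1,0,1,0), (1,1,0,0), (1,1,1,0)
Count: 8 out of 16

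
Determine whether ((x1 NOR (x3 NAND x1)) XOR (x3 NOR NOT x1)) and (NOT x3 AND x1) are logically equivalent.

Yes, they are equivalent — the two output columns agree on all 4 assignments:
x3 | x1 | Expression 1 | Expression 2
-------------------------------------
0 | 0 | 0 | 0
0 | 1 | 1 | 1
1 | 0 | 0 | 0
1 | 1 | 0 | 0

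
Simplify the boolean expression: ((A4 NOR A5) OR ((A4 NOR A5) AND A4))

By absorption (E OR (E AND v) = E):
= (A4 NOR A5)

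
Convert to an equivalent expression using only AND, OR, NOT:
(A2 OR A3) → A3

NOT (A2 OR A3) OR A3
(Implication elimination: A → B = NOT A OR B)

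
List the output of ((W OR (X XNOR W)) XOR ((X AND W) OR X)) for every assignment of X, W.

X | W | Output
--------------
0 | 0 | 1
0 | 1 | 1
1 | 0 | 1
1 | 1 | 0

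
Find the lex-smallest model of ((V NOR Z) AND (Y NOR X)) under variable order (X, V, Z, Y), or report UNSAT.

X=0, V=0, Z=0, Y=0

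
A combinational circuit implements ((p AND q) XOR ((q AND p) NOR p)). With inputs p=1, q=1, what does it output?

Substituting: ((1 AND 1) XOR ((1 AND 1) NOR 1))
= 1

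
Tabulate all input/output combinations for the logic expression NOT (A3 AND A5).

A5 | A3 | Output
----------------
0 | 0 | 1
0 | 1 | 1
1 | 0 | 1
1 | 1 | 0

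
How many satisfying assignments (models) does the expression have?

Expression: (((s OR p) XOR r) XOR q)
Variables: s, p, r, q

Satisfying assignments: (0,0,0,1), (0,0,1,0), (0,1,0,0), (0,1,1,1), (1,0,0,0), (1,0,1,1), (1,1,0,0), (1,1,1,1)
Count: 8 out of 16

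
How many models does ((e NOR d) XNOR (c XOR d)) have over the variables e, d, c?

Satisfying assignments: (0,0,1), (0,1,1), (1,0,0), (1,1,1)
Count: 4 out of 8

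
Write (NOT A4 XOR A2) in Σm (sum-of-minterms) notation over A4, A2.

Σm(0, 3) = (NOT A4 AND NOT A2) OR (A4 AND A2)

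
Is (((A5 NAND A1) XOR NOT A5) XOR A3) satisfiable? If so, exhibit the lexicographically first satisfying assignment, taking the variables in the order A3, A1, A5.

A3=0, A1=0, A5=1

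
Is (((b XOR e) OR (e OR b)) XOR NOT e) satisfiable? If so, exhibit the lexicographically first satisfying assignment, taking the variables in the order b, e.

b=0, e=0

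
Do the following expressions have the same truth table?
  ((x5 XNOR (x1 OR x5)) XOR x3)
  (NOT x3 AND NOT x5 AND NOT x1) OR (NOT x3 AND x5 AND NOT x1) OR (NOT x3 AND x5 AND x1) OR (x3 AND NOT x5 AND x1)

Yes, they are equivalent — the two output columns agree on all 8 assignments:
x3 | x5 | x1 | Expression 1 | Expression 2
------------------------------------------
0 | 0 | 0 | 1 | 1
0 | 0 | 1 | 0 | 0
0 | 1 | 0 | 1 | 1
0 | 1 | 1 | 1 | 1
1 | 0 | 0 | 0 | 0
1 | 0 | 1 | 1 | 1
1 | 1 | 0 | 0 | 0
1 | 1 | 1 | 0 | 0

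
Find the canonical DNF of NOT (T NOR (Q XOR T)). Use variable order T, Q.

(NOT T AND Q) OR (T AND NOT Q) OR (T AND Q)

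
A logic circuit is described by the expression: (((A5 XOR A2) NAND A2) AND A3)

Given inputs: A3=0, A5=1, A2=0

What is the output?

Substituting: (((1 XOR 0) NAND 0) AND 0)
= 0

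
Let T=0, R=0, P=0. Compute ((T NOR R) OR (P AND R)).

Substituting: ((0 NOR 0) OR (0 AND 0))
= 1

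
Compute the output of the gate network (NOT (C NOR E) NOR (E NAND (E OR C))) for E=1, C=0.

Substituting: (NOT (0 NOR 1) NOR (1 NAND (1 OR 0)))
= 0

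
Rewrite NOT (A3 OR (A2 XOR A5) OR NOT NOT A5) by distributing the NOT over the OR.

NOT A3 AND NOT (A2 XOR A5) AND NOT A5
De Morgan's: NOT(OR of terms) = AND of negations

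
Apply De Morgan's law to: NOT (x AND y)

NOT x OR NOT y
De Morgan's: NOT(AND of terms) = OR of negations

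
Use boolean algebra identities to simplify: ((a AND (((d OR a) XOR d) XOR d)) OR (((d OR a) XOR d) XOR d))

By absorption (E OR (E AND v) = E) then XOR self-cancellation ((E XOR v) XOR v = E):
= (d OR a)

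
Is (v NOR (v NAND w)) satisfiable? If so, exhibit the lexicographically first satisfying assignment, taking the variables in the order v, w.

UNSATISFIABLE - no assignment makes this expression true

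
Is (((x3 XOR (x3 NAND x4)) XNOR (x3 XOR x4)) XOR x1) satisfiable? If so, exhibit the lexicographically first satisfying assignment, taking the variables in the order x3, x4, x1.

x3=0, x4=0, x1=1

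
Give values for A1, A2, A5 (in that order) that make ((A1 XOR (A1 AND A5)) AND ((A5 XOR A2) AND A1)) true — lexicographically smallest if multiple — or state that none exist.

A1=1, A2=1, A5=0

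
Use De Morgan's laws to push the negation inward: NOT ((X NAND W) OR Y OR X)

NOT (X NAND W) AND NOT Y AND NOT X
De Morgan's: NOT(OR of terms) = AND of negations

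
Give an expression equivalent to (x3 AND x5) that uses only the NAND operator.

((x3 NAND x5) NAND (x3 NAND x5))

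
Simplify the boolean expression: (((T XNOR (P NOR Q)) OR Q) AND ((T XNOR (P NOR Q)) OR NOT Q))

By distribution ((E OR v) AND (E OR NOT v) = E):
= (T XNOR (P NOR Q))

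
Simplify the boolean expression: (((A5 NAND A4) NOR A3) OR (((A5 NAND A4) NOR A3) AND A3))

By absorption (E OR (E AND v) = E):
= ((A5 NAND A4) NOR A3)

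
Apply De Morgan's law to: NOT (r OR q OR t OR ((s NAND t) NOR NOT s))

NOT r AND NOT q AND NOT t AND NOT ((s NAND t) NOR NOT s)
De Morgan's: NOT(OR of terms) = AND of negations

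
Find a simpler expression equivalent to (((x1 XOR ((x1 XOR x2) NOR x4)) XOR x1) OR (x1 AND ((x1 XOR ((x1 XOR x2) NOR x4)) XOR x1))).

By absorption (E OR (E AND v) = E) then XOR self-cancellation ((E XOR v) XOR v = E):
= ((x1 XOR x2) NOR x4)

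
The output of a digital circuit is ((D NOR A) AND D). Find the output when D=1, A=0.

Substituting: ((1 NOR 0) AND 1)
= 0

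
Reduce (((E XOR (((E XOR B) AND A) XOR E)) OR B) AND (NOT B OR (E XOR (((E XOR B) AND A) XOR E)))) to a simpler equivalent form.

By distribution ((E OR v) AND (E OR NOT v) = E) then XOR self-cancellation ((E XOR v) XOR v = E):
= ((E XOR B) AND A)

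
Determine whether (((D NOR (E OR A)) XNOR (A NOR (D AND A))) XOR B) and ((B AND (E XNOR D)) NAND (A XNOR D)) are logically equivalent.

No. Counterexample: with A=0, E=0, D=1, B=0, Expression 1 = 0 but Expression 2 = 1.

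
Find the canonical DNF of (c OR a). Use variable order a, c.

(NOT a AND c) OR (a AND NOT c) OR (a AND c)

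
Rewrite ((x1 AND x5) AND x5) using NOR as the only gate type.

((((x1 NOR x1) NOR (x5 NOR x5)) NOR ((x1 NOR x1) NOR (x5 NOR x5))) NOR (x5 NOR x5))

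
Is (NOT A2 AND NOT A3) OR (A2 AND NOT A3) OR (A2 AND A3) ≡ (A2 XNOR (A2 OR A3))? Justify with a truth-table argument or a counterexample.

Yes, they are equivalent — the two output columns agree on all 4 assignments:
A2 | A3 | Expression 1 | Expression 2
-------------------------------------
0 | 0 | 1 | 1
0 | 1 | 0 | 0
1 | 0 | 1 | 1
1 | 1 | 1 | 1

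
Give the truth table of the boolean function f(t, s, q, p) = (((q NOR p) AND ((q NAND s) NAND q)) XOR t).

t | s | q | p | Output
----------------------
0 | 0 | 0 | 0 | 1
0 | 0 | 0 | 1 | 0
0 | 0 | 1 | 0 | 0
0 | 0 | 1 | 1 | 0
0 | 1 | 0 | 0 | 1
0 | 1 | 0 | 1 | 0
0 | 1 | 1 | 0 | 0
0 | 1 | 1 | 1 | 0
1 | 0 | 0 | 0 | 0
1 | 0 | 0 | 1 | 1
1 | 0 | 1 | 0 | 1
1 | 0 | 1 | 1 | 1
1 | 1 | 0 | 0 | 0
1 | 1 | 0 | 1 | 1
1 | 1 | 1 | 0 | 1
1 | 1 | 1 | 1 | 1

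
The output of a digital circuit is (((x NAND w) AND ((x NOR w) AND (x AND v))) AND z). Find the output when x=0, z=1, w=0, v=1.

Substituting: (((0 NAND 0) AND ((0 NOR 0) AND (0 AND 1))) AND 1)
= 0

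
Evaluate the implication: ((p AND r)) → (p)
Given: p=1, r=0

Antecedent ((p AND r)) = 0; consequent (p) = 1.
0 → 1 = 1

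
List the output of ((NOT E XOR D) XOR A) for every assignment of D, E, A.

D | E | A | Output
------------------
0 | 0 | 0 | 1
0 | 0 | 1 | 0
0 | 1 | 0 | 0
0 | 1 | 1 | 1
1 | 0 | 0 | 0
1 | 0 | 1 | 1
1 | 1 | 0 | 1
1 | 1 | 1 | 0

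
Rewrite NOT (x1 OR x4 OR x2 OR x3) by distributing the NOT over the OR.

NOT x1 AND NOT x4 AND NOT x2 AND NOT x3
De Morgan's: NOT(OR of terms) = AND of negations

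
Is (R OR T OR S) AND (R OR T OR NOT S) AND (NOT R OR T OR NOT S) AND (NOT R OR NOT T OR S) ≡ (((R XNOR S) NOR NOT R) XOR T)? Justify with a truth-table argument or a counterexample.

Yes, they are equivalent — the two output columns agree on all 8 assignments:
R | T | S | Expression 1 | Expression 2
---------------------------------------
0 | 0 | 0 | 0 | 0
0 | 0 | 1 | 0 | 0
0 | 1 | 0 | 1 | 1
0 | 1 | 1 | 1 | 1
1 | 0 | 0 | 1 | 1
1 | 0 | 1 | 0 | 0
1 | 1 | 0 | 0 | 0
1 | 1 | 1 | 1 | 1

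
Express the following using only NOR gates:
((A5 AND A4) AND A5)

((((A5 NOR A5) NOR (A4 NOR A4)) NOR ((A5 NOR A5) NOR (A4 NOR A4))) NOR (A5 NOR A5))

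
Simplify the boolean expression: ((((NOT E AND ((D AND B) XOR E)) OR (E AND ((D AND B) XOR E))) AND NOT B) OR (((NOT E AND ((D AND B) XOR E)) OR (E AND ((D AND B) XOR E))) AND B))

By distribution ((E AND v) OR (E AND NOT v) = E) then distribution ((E AND v) OR (E AND NOT v) = E):
= ((D AND B) XOR E)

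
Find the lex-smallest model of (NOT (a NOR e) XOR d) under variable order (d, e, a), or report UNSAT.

d=0, e=0, a=1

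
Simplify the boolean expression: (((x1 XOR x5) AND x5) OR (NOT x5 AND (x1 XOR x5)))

By distribution ((E AND v) OR (E AND NOT v) = E):
= (x1 XOR x5)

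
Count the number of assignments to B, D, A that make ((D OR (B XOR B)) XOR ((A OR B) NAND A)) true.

Satisfying assignments: (0,0,0), (0,1,1), (1,0,0), (1,1,1)
Count: 4 out of 8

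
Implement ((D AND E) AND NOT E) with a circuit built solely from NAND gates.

((((D NAND E) NAND (D NAND E)) NAND (E NAND E)) NAND (((D NAND E) NAND (D NAND E)) NAND (E NAND E)))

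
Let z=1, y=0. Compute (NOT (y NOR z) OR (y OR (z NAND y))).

Substituting: (NOT (0 NOR 1) OR (0 OR (1 NAND 0)))
= 1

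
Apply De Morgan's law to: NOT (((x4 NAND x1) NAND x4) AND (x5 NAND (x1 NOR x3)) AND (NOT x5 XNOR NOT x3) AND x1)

NOT ((x4 NAND x1) NAND x4) OR NOT (x5 NAND (x1 NOR x3)) OR NOT (NOT x5 XNOR NOT x3) OR NOT x1
De Morgan's: NOT(AND of terms) = OR of negations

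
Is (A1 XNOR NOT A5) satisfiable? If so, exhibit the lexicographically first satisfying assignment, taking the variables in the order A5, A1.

A5=0, A1=1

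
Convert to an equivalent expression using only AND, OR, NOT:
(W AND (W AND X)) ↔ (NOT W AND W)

((W AND (W AND X)) AND (NOT W AND W)) OR (NOT (W AND (W AND X)) AND NOT (NOT W AND W))
(Biconditional = both true or both false)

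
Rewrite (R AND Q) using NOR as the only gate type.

((R NOR R) NOR (Q NOR Q))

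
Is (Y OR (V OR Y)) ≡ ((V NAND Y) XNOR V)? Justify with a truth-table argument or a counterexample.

No. Counterexample: with Y=1, V=0, Expression 1 = 1 but Expression 2 = 0.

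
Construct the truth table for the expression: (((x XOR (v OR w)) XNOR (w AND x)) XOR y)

w | y | v | x | Output
----------------------
0 | 0 | 0 | 0 | 1
0 | 0 | 0 | 1 | 0
0 | 0 | 1 | 0 | 0
0 | 0 | 1 | 1 | 1
0 | 1 | 0 | 0 | 0
0 | 1 | 0 | 1 | 1
0 | 1 | 1 | 0 | 1
0 | 1 | 1 | 1 | 0
1 | 0 | 0 | 0 | 0
1 | 0 | 0 | 1 | 0
1 | 0 | 1 | 0 | 0
1 | 0 | 1 | 1 | 0
1 | 1 | 0 | 0 | 1
1 | 1 | 0 | 1 | 1
1 | 1 | 1 | 0 | 1
1 | 1 | 1 | 1 | 1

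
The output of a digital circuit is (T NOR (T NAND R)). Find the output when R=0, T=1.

Substituting: (1 NOR (1 NAND 0))
= 0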